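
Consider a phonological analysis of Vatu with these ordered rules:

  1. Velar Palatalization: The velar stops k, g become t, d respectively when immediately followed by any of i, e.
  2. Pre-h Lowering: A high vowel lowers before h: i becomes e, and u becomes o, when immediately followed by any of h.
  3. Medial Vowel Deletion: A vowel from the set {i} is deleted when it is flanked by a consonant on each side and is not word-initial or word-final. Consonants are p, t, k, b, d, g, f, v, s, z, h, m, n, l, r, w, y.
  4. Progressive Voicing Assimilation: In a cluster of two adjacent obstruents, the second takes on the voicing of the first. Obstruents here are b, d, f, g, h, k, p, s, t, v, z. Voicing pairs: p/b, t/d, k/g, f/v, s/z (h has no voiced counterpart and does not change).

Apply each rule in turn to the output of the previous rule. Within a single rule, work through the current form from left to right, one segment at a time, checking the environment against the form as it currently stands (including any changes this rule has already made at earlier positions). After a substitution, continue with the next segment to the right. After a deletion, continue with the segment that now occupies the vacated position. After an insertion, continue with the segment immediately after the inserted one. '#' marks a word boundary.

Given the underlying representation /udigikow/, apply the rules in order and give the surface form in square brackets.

1 Velar Palatalization: [udigikow] → [udidikow]
2 Pre-h Lowering: no change — [udidikow]
3 Medial Vowel Deletion: [udidikow] → [uddkow]
4 Progressive Voicing Assimilation: [uddkow] → [uddgow]

[uddgow]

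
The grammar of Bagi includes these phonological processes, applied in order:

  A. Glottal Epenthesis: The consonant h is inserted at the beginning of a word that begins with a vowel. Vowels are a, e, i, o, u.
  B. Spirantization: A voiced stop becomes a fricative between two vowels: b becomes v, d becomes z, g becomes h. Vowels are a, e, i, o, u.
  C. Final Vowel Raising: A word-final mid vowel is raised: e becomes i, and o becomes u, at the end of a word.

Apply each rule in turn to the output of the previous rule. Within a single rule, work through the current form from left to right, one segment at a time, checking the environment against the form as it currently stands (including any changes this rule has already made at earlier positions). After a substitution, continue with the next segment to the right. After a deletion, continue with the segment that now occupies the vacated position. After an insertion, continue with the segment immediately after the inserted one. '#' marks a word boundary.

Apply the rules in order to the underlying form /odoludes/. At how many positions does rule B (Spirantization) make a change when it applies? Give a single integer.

A Glottal Epenthesis: [odoludes] → [hodoludes]
B Spirantization: [hodoludes] → [hozoluzes]
C Final Vowel Raising: no change — [hozoluzes]
Rule B changed 2 position(s).

2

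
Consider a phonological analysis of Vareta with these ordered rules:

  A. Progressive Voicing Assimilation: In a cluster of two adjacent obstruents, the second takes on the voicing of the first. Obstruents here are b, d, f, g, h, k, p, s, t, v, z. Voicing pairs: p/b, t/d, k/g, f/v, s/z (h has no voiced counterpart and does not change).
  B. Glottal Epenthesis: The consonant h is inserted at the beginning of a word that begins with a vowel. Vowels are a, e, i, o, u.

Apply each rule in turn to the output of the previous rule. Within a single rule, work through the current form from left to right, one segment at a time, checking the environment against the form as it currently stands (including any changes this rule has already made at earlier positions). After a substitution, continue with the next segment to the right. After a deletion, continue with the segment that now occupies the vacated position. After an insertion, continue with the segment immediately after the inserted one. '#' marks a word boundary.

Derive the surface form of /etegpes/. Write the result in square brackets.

A Progressive Voicing Assimilation: [etegpes] → [etegbes]
B Glottal Epenthesis: [etegbes] → [hetegbes]

[hetegbes]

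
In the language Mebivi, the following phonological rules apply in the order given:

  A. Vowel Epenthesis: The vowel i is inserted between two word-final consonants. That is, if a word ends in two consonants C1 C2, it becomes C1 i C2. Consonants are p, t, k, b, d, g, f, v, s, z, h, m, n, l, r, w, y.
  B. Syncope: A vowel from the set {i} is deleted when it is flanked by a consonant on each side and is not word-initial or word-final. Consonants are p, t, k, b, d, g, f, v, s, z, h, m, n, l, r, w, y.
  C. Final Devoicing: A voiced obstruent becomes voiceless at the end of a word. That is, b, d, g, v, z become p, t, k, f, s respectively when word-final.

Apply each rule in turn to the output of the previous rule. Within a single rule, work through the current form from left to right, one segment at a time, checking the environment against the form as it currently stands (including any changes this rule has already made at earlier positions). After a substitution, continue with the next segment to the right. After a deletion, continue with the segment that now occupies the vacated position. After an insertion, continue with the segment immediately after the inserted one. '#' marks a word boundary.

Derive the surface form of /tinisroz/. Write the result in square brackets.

A Vowel Epenthesis: no change — [tinisroz]
B Syncope: [tinisroz] → [tnsroz]
C Final Devoicing: [tnsroz] → [tnsros]

[tnsros]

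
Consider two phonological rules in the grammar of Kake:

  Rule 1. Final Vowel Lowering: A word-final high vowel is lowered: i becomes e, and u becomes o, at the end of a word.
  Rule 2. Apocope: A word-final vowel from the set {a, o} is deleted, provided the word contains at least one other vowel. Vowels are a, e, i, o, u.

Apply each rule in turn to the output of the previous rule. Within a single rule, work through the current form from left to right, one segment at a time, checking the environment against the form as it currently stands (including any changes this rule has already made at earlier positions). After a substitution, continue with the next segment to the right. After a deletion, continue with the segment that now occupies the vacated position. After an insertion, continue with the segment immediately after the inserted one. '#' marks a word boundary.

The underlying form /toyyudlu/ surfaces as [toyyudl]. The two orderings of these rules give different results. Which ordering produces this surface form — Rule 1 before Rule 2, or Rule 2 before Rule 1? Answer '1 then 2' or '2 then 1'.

Order 1 then 2:
  1 Final Vowel Lowering: [toyyudlu] → [toyyudlo]
  2 Apocope: [toyyudlo] → [toyyudl]
  result: [toyyudl]
Order 2 then 1:
  2 Apocope: no change — [toyyudlu]
  1 Final Vowel Lowering: [toyyudlu] → [toyyudlo]
  result: [toyyudlo]

1 then 2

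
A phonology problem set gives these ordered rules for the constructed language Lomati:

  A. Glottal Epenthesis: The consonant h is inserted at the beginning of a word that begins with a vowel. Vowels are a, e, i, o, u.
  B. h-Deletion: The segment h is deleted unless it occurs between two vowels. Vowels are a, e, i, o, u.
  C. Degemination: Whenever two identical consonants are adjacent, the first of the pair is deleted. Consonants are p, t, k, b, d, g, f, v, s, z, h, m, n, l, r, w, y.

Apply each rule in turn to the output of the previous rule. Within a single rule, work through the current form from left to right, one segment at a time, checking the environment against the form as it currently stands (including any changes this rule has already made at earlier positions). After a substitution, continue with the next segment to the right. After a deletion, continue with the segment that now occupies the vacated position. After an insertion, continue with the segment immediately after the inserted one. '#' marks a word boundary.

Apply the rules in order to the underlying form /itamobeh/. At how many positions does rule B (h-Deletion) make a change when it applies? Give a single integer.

2

A Glottal Epenthesis: [itamobeh] → [hitamobeh]
B h-Deletion: [hitamobeh] → [itamobe]
C Degemination: no change — [itamobe]
Rule B changed 2 position(s).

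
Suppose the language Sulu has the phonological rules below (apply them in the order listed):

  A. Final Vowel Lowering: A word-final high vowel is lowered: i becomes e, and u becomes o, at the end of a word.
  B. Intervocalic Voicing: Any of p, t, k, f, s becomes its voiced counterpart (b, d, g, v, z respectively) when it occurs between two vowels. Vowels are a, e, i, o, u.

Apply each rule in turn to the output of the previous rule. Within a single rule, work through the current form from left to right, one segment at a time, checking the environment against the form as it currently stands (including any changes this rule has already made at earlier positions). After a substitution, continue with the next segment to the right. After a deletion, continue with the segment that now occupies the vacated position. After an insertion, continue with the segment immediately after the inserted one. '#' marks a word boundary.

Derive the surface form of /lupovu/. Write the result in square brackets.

[lubovo]

A Final Vowel Lowering: [lupovu] → [lupovo]
B Intervocalic Voicing: [lupovo] → [lubovo]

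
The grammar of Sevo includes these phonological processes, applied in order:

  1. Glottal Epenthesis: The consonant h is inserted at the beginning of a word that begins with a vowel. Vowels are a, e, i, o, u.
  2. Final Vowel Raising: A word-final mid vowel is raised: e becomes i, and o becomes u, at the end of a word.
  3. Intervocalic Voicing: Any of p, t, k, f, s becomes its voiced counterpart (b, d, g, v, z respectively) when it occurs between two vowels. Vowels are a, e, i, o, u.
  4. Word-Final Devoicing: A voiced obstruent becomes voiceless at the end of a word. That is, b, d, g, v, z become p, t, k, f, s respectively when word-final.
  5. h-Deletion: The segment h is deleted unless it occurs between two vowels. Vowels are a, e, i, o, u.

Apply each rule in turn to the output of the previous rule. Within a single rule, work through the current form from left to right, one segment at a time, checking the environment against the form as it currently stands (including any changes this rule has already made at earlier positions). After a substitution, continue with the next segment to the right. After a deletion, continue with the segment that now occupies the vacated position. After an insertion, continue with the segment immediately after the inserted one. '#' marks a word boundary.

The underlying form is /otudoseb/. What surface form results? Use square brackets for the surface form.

1 Glottal Epenthesis: [otudoseb] → [hotudoseb]
2 Final Vowel Raising: no change — [hotudoseb]
3 Intervocalic Voicing: [hotudoseb] → [hodudozeb]
4 Word-Final Devoicing: [hodudozeb] → [hodudozep]
5 h-Deletion: [hodudozep] → [odudozep]

[odudozep]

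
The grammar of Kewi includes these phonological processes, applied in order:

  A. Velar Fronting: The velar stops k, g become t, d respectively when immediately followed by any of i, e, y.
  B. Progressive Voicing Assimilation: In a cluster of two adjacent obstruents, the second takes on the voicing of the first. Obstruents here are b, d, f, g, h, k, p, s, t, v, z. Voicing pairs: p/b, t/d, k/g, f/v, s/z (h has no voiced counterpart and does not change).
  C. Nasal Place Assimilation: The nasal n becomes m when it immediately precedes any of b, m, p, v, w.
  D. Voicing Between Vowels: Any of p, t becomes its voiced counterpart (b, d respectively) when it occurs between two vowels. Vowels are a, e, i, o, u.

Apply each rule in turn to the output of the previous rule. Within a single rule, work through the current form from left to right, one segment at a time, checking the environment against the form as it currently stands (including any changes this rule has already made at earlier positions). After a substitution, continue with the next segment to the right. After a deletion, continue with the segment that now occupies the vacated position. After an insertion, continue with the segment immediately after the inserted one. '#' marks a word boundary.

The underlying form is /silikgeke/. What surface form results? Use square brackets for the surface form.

[siliktede]

A Velar Fronting: [silikgeke] → [silikdete]
B Progressive Voicing Assimilation: [silikdete] → [siliktete]
C Nasal Place Assimilation: no change — [siliktete]
D Voicing Between Vowels: [siliktete] → [siliktede]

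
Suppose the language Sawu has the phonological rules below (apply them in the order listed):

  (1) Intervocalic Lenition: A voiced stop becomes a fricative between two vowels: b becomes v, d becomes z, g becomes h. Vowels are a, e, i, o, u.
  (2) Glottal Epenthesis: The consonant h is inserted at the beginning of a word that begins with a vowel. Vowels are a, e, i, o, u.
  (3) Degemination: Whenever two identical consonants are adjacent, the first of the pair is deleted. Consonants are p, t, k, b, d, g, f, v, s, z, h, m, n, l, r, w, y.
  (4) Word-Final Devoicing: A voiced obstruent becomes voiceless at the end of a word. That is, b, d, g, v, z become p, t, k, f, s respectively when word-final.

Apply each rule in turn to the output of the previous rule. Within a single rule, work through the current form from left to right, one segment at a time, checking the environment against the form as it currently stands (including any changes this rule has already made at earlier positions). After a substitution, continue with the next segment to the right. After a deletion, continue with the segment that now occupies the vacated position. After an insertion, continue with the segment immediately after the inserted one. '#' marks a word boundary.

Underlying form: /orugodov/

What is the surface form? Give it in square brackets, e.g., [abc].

[horuhozof]

(1) Intervocalic Lenition: [orugodov] → [oruhozov]
(2) Glottal Epenthesis: [oruhozov] → [horuhozov]
(3) Degemination: no change — [horuhozov]
(4) Word-Final Devoicing: [horuhozov] → [horuhozof]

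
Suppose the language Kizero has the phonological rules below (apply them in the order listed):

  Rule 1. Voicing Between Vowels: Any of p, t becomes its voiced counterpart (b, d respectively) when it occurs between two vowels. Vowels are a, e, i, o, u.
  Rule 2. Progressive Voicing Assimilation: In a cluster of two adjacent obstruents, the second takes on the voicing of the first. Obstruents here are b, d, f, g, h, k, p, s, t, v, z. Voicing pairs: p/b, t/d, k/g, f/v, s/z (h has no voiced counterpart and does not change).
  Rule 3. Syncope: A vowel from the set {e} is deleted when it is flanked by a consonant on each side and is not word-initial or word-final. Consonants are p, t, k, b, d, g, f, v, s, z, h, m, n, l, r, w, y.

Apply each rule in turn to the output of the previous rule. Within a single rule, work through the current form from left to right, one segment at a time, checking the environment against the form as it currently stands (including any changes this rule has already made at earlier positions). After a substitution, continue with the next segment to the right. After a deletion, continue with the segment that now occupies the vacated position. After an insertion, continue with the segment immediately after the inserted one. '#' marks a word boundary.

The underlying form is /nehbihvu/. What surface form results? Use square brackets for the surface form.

[nhpihfu]

Rule 1 Voicing Between Vowels: no change — [nehbihvu]
Rule 2 Progressive Voicing Assimilation: [nehbihvu] → [nehpihfu]
Rule 3 Syncope: [nehpihfu] → [nhpihfu]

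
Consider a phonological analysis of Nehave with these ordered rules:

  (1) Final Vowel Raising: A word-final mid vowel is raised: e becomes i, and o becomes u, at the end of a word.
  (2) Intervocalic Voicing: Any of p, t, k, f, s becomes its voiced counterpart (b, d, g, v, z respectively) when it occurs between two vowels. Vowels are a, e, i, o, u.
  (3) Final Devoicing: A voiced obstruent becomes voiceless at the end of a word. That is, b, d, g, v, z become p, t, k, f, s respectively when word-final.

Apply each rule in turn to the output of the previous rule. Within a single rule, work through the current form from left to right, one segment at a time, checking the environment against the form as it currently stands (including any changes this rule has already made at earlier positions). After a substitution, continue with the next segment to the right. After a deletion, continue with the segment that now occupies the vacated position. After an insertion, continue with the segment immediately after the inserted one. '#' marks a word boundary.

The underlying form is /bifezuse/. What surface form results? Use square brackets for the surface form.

[bivezuzi]

(1) Final Vowel Raising: [bifezuse] → [bifezusi]
(2) Intervocalic Voicing: [bifezusi] → [bivezuzi]
(3) Final Devoicing: no change — [bivezuzi]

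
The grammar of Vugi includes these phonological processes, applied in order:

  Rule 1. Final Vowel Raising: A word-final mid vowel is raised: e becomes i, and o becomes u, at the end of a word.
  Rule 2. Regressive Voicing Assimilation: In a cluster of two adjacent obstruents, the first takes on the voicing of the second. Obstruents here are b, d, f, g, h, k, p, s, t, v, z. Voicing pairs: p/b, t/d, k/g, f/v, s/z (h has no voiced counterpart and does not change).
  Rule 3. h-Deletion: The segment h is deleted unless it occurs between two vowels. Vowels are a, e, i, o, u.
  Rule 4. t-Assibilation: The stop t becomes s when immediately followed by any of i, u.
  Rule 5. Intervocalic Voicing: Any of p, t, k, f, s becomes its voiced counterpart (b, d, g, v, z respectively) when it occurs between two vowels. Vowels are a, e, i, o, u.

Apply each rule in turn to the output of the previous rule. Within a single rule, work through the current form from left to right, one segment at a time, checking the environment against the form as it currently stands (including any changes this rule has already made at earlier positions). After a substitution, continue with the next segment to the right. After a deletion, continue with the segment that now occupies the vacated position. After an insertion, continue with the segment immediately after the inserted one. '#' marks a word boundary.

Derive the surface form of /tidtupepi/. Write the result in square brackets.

Rule 1 Final Vowel Raising: no change — [tidtupepi]
Rule 2 Regressive Voicing Assimilation: [tidtupepi] → [tittupepi]
Rule 3 h-Deletion: no change — [tittupepi]
Rule 4 t-Assibilation: [tittupepi] → [sitsupepi]
Rule 5 Intervocalic Voicing: [sitsupepi] → [sitsubebi]

[sitsubebi]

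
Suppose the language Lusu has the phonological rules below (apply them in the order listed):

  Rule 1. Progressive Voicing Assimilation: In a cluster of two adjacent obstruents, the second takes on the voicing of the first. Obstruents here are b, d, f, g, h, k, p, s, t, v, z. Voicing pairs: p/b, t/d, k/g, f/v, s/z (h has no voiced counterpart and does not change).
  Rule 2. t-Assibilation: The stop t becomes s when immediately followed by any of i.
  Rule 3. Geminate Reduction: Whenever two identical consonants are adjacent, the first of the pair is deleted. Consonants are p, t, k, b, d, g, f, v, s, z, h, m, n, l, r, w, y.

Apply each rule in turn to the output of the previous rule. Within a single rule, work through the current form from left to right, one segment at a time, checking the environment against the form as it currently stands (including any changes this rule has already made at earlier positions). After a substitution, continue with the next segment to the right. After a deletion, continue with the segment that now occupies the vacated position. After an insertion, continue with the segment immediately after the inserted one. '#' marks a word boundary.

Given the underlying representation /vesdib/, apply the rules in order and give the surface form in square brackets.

[vesib]

Rule 1 Progressive Voicing Assimilation: [vesdib] → [vestib]
Rule 2 t-Assibilation: [vestib] → [vessib]
Rule 3 Geminate Reduction: [vessib] → [vesib]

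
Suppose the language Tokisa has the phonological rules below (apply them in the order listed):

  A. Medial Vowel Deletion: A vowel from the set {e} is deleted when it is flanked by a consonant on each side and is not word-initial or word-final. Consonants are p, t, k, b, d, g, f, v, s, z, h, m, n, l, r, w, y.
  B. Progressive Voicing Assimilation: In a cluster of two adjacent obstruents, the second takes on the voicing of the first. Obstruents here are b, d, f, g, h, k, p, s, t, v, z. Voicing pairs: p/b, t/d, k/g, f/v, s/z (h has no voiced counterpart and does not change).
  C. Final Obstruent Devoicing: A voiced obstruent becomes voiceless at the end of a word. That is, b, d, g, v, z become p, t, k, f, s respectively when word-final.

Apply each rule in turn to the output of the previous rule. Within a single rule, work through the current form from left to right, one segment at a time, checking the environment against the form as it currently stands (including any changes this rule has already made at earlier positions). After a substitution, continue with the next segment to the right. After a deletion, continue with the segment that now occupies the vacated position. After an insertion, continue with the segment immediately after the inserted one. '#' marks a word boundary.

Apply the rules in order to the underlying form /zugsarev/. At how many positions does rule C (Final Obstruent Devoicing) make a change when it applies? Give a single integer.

A Medial Vowel Deletion: [zugsarev] → [zugsarv]
B Progressive Voicing Assimilation: [zugsarv] → [zugzarv]
C Final Obstruent Devoicing: [zugzarv] → [zugzarf]
Rule C changed 1 position(s).

1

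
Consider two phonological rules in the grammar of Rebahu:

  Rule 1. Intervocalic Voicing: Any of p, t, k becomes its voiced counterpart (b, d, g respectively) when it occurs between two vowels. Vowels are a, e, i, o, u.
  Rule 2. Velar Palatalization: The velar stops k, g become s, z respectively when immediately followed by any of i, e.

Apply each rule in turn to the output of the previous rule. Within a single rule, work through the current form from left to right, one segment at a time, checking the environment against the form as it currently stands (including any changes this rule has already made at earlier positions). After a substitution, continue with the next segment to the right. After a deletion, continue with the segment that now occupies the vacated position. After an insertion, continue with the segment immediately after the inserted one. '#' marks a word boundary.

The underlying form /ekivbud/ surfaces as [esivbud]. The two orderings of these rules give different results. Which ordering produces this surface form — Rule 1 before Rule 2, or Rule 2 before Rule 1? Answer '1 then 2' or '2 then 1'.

2 then 1

Order 1 then 2:
  1 Intervocalic Voicing: [ekivbud] → [egivbud]
  2 Velar Palatalization: [egivbud] → [ezivbud]
  result: [ezivbud]
Order 2 then 1:
  2 Velar Palatalization: [ekivbud] → [esivbud]
  1 Intervocalic Voicing: no change — [esivbud]
  result: [esivbud]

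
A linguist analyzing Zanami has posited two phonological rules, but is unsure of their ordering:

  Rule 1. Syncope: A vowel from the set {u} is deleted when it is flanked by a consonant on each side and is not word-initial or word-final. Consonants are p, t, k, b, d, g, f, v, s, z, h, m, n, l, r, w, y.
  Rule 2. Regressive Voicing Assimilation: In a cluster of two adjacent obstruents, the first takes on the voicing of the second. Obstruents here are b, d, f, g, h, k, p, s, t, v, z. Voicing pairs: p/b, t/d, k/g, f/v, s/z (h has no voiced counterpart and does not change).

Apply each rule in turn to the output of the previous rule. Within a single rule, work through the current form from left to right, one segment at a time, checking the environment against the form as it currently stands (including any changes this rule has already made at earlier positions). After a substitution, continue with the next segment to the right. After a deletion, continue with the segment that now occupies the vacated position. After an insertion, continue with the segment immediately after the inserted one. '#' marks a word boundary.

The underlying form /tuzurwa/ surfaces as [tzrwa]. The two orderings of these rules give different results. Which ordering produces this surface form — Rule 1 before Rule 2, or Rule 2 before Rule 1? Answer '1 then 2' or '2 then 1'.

Order 1 then 2:
  1 Syncope: [tuzurwa] → [tzrwa]
  2 Regressive Voicing Assimilation: [tzrwa] → [dzrwa]
  result: [dzrwa]
Order 2 then 1:
  2 Regressive Voicing Assimilation: no change — [tuzurwa]
  1 Syncope: [tuzurwa] → [tzrwa]
  result: [tzrwa]

2 then 1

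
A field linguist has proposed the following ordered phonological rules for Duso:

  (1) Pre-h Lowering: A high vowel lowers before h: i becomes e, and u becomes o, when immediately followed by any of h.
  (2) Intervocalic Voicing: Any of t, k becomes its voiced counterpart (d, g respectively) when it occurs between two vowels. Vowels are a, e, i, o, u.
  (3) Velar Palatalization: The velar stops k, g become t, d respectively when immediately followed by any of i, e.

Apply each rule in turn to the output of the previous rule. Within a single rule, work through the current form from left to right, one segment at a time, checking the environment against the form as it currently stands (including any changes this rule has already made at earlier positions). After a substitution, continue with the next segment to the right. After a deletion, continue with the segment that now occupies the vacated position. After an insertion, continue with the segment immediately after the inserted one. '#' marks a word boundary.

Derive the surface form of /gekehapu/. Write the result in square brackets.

[dedehapu]

(1) Pre-h Lowering: no change — [gekehapu]
(2) Intervocalic Voicing: [gekehapu] → [gegehapu]
(3) Velar Palatalization: [gegehapu] → [dedehapu]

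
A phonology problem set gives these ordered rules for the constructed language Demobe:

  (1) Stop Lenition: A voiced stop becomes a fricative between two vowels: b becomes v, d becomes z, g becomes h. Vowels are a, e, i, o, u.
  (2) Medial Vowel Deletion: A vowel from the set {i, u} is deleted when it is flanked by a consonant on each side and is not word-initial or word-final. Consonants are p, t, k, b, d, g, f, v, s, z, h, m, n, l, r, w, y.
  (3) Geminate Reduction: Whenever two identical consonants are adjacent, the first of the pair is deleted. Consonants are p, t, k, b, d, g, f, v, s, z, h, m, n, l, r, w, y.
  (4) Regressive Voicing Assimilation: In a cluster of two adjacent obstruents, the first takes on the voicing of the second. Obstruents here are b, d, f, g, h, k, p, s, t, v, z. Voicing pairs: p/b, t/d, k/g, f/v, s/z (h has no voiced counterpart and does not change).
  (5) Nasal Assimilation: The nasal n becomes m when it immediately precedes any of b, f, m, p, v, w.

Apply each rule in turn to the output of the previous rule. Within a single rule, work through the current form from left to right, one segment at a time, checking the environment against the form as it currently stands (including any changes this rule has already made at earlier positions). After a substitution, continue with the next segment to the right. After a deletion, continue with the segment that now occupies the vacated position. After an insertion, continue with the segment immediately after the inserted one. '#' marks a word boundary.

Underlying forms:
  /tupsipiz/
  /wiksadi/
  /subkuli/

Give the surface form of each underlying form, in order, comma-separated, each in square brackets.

[tpsbz], [wksazi], [zpkli]

/tupsipiz/:
  (1) Stop Lenition: no change — [tupsipiz]
  (2) Medial Vowel Deletion: [tupsipiz] → [tpspz]
  (3) Geminate Reduction: no change — [tpspz]
  (4) Regressive Voicing Assimilation: [tpspz] → [tpsbz]
  (5) Nasal Assimilation: no change — [tpsbz]
/wiksadi/:
  (1) Stop Lenition: [wiksadi] → [wiksazi]
  (2) Medial Vowel Deletion: [wiksazi] → [wksazi]
  (3) Geminate Reduction: no change — [wksazi]
  (4) Regressive Voicing Assimilation: no change — [wksazi]
  (5) Nasal Assimilation: no change — [wksazi]
/subkuli/:
  (1) Stop Lenition: no change — [subkuli]
  (2) Medial Vowel Deletion: [subkuli] → [sbkli]
  (3) Geminate Reduction: no change — [sbkli]
  (4) Regressive Voicing Assimilation: [sbkli] → [zpkli]
  (5) Nasal Assimilation: no change — [zpkli]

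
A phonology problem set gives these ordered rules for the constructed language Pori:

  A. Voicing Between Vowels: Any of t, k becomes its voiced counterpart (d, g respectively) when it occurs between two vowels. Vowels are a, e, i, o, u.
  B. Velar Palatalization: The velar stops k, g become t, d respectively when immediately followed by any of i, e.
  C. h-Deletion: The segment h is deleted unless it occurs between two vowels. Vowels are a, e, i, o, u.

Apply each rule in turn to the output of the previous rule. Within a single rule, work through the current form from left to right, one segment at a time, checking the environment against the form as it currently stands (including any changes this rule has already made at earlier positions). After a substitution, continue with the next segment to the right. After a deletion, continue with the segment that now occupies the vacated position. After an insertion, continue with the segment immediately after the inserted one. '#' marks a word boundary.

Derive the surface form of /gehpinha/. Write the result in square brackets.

[depina]

A Voicing Between Vowels: no change — [gehpinha]
B Velar Palatalization: [gehpinha] → [dehpinha]
C h-Deletion: [dehpinha] → [depina]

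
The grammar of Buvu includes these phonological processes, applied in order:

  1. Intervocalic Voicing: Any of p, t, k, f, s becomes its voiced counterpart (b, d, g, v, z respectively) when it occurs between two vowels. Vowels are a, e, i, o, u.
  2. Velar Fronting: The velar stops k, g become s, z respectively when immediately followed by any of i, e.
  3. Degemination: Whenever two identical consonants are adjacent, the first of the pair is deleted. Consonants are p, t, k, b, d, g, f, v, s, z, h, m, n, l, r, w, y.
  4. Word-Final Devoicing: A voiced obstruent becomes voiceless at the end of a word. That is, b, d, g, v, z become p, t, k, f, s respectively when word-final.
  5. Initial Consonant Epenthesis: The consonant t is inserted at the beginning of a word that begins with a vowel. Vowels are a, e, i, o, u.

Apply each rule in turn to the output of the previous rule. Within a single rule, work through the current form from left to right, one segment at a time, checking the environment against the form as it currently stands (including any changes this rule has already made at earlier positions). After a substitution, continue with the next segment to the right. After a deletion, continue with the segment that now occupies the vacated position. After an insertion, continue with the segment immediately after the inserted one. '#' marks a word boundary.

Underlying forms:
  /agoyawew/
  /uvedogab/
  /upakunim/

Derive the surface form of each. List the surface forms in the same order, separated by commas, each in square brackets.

/agoyawew/:
  1 Intervocalic Voicing: no change — [agoyawew]
  2 Velar Fronting: no change — [agoyawew]
  3 Degemination: no change — [agoyawew]
  4 Word-Final Devoicing: no change — [agoyawew]
  5 Initial Consonant Epenthesis: [agoyawew] → [tagoyawew]
/uvedogab/:
  1 Intervocalic Voicing: no change — [uvedogab]
  2 Velar Fronting: no change — [uvedogab]
  3 Degemination: no change — [uvedogab]
  4 Word-Final Devoicing: [uvedogab] → [uvedogap]
  5 Initial Consonant Epenthesis: [uvedogap] → [tuvedogap]
/upakunim/:
  1 Intervocalic Voicing: [upakunim] → [ubagunim]
  2 Velar Fronting: no change — [ubagunim]
  3 Degemination: no change — [ubagunim]
  4 Word-Final Devoicing: no change — [ubagunim]
  5 Initial Consonant Epenthesis: [ubagunim] → [tubagunim]

[tagoyawew], [tuvedogap], [tubagunim]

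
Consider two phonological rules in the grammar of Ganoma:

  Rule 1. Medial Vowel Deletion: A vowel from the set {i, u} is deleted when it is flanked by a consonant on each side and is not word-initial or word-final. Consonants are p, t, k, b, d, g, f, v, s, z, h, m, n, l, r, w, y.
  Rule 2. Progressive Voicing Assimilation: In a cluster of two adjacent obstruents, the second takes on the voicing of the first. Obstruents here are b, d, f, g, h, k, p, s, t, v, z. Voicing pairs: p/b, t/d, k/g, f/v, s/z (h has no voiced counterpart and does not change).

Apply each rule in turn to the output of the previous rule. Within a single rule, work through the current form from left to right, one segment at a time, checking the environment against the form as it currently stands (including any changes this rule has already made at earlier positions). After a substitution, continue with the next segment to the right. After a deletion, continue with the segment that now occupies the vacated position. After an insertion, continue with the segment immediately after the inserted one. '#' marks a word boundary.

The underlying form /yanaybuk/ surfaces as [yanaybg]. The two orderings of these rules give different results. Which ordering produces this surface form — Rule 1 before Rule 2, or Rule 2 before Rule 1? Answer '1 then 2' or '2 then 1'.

1 then 2

Order 1 then 2:
  1 Medial Vowel Deletion: [yanaybuk] → [yanaybk]
  2 Progressive Voicing Assimilation: [yanaybk] → [yanaybg]
  result: [yanaybg]
Order 2 then 1:
  2 Progressive Voicing Assimilation: no change — [yanaybuk]
  1 Medial Vowel Deletion: [yanaybuk] → [yanaybk]
  result: [yanaybk]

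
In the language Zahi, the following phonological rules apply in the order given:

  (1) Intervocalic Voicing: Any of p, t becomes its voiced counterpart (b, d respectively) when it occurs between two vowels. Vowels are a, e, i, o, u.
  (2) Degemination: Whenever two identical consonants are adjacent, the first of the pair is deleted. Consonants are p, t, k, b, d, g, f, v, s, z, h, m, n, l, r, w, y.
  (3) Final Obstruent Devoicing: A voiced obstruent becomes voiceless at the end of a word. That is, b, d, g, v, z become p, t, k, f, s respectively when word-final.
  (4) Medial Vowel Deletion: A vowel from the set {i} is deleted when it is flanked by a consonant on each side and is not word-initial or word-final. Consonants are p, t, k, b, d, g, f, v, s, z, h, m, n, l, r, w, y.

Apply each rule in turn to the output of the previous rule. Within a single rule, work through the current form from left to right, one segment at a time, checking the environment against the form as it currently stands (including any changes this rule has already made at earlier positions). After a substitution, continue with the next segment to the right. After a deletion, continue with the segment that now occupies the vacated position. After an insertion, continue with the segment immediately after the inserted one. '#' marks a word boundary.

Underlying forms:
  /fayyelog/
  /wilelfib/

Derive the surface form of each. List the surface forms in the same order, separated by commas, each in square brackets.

[fayelok], [wlelfp]

/fayyelog/:
  (1) Intervocalic Voicing: no change — [fayyelog]
  (2) Degemination: [fayyelog] → [fayelog]
  (3) Final Obstruent Devoicing: [fayelog] → [fayelok]
  (4) Medial Vowel Deletion: no change — [fayelok]
/wilelfib/:
  (1) Intervocalic Voicing: no change — [wilelfib]
  (2) Degemination: no change — [wilelfib]
  (3) Final Obstruent Devoicing: [wilelfib] → [wilelfip]
  (4) Medial Vowel Deletion: [wilelfip] → [wlelfp]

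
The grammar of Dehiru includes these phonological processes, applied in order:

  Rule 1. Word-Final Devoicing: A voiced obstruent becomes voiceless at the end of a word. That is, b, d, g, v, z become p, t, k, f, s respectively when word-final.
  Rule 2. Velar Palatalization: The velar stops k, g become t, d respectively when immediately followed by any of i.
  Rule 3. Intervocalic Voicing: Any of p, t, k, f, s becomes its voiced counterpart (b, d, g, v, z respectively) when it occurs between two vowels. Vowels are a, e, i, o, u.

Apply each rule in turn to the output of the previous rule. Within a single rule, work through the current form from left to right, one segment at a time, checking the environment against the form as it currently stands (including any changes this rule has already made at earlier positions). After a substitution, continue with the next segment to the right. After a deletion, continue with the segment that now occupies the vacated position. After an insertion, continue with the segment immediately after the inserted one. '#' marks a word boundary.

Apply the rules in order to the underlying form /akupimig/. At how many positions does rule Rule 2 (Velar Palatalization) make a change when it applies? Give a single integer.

Rule 1 Word-Final Devoicing: [akupimig] → [akupimik]
Rule 2 Velar Palatalization: no change — [akupimik]
Rule 3 Intervocalic Voicing: [akupimik] → [agubimik]
Rule Rule 2 changed 0 position(s).

0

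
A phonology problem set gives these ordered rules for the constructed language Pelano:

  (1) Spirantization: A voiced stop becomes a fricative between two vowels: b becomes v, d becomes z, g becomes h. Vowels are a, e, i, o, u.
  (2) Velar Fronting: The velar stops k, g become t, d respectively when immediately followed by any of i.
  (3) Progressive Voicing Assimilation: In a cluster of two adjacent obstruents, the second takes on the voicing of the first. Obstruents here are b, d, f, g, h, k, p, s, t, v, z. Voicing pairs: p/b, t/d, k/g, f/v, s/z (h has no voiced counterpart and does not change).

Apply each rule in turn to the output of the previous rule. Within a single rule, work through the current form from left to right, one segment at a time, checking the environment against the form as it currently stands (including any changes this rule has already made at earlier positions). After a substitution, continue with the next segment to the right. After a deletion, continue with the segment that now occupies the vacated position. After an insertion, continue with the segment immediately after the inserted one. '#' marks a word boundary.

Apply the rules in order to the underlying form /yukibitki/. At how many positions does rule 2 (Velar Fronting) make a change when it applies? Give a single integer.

(1) Spirantization: [yukibitki] → [yukivitki]
(2) Velar Fronting: [yukivitki] → [yutivitti]
(3) Progressive Voicing Assimilation: no change — [yutivitti]
Rule 2 changed 2 position(s).

2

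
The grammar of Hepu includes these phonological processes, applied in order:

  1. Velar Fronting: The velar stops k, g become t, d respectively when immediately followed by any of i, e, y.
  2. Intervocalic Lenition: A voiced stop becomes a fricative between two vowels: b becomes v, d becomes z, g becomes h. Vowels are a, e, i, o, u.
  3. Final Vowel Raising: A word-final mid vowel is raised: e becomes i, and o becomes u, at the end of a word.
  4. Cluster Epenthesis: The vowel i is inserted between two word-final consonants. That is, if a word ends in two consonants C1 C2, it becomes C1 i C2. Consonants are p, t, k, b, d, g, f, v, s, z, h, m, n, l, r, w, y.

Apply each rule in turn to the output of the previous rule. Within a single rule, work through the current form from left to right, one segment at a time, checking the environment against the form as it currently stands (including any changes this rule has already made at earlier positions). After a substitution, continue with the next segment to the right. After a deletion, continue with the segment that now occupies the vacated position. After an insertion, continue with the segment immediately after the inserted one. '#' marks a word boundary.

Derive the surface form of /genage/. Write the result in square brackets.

[denazi]

1 Velar Fronting: [genage] → [denade]
2 Intervocalic Lenition: [denade] → [denaze]
3 Final Vowel Raising: [denaze] → [denazi]
4 Cluster Epenthesis: no change — [denazi]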